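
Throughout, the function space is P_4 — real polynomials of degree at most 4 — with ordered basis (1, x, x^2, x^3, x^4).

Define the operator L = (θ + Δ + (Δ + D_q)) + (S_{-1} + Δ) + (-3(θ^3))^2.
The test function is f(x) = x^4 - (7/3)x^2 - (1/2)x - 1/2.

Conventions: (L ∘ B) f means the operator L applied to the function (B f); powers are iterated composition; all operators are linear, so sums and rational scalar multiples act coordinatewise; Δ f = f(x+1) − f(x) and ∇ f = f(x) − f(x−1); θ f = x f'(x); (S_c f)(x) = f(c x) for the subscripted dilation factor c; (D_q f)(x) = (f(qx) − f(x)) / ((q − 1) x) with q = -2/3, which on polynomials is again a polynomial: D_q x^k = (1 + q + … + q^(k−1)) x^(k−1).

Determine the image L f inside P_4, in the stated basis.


the image equals g(x) = 36869x^4 + (337/27)x^3 - 1333x^2 - (131/18)x - 13/2

θ f = 4x^4 - (14/3)x^2 - (1/2)x
Δ f = 4x^3 + 6x^2 - (2/3)x - 11/6
Δ f = 4x^3 + 6x^2 - (2/3)x - 11/6
D_q f = (13/27)x^3 - (7/9)x - 1/2
(Δ + D_q) f = (121/27)x^3 + 6x^2 - (13/9)x - 7/3
(θ + Δ + (Δ + D_q)) f = 4x^4 + (229/27)x^3 + (22/3)x^2 - (47/18)x - 25/6
S_{-1} f = x^4 - (7/3)x^2 + (1/2)x - 1/2
Δ f = 4x^3 + 6x^2 - (2/3)x - 11/6
(S_{-1} + Δ) f = x^4 + 4x^3 + (11/3)x^2 - (1/6)x - 7/3
θ f = 4x^4 - (14/3)x^2 - (1/2)x
θ θ f = 16x^4 - (28/3)x^2 - (1/2)x
θ θ θ f = 64x^4 - (56/3)x^2 - (1/2)x
(-3(θ^3)) f = -192x^4 + 56x^2 + (3/2)x
θ (-3(θ^3)) f = -768x^4 + 112x^2 + (3/2)x
θ θ (-3(θ^3)) f = -3072x^4 + 224x^2 + (3/2)x
θ θ θ (-3(θ^3)) f = -12288x^4 + 448x^2 + (3/2)x
(-3(θ^3)) (-3(θ^3)) f = 36864x^4 - 1344x^2 - (9/2)x
((θ + Δ + (Δ + D_q)) + (S_{-1} + Δ) + (-3(θ^3))^2) f = 36869x^4 + (337/27)x^3 - 1333x^2 - (131/18)x - 13/2


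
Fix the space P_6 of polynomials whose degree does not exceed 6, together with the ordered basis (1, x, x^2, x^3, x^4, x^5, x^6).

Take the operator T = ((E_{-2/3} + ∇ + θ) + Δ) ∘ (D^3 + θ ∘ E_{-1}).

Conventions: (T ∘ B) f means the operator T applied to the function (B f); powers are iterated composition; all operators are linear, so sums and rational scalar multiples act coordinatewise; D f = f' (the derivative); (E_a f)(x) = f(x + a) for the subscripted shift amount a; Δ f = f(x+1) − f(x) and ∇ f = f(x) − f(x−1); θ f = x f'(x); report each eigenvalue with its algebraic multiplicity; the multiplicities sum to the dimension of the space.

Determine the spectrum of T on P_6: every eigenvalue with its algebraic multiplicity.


λ = 0 (multiplicity 1), λ = 2 (multiplicity 1), λ = 6 (multiplicity 1), λ = 12 (multiplicity 1), λ = 20 (multiplicity 1), λ = 30 (multiplicity 1), λ = 42 (multiplicity 1)

image of 1: 0
image of x: 2x + 4/3
image of x^2: 6x^2 + (4/3)x - 16/9
image of x^3: 12x^3 - 6x^2 - 6x + 112/9
image of x^4: 20x^4 - (80/3)x^3 - (4/3)x^2 + (2248/27)x + 1000/81
image of x^5: 30x^5 - (200/3)x^4 + (320/9)x^3 + (7340/27)x^2 + (2050/81)x + 19670/243
image of x^6: 42x^6 - 132x^5 + 140x^4 + (5680/9)x^3 - (10/3)x^2 + (16052/27)x + 15524/243
the matrix is upper triangular; its diagonal is (0, 2, 6, 12, 20, 30, 42)
for a triangular matrix the eigenvalues are the diagonal entries, with algebraic multiplicity their repetition count


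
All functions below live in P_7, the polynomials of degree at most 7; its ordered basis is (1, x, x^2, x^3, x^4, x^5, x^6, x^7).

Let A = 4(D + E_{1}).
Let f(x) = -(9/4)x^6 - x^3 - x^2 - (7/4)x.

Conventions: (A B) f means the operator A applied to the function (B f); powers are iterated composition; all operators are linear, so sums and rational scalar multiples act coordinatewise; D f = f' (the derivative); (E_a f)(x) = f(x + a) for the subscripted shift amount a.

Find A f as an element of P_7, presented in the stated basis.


g(x) = -9x^6 - 108x^5 - 135x^4 - 184x^3 - 163x^2 - 89x - 31

D f = -(27/2)x^5 - 3x^2 - 2x - 7/4
E_{1} f = -(9/4)x^6 - (27/2)x^5 - (135/4)x^4 - 46x^3 - (151/4)x^2 - (81/4)x - 6
(D + E_{1}) f = -(9/4)x^6 - 27x^5 - (135/4)x^4 - 46x^3 - (163/4)x^2 - (89/4)x - 31/4
(4(D + E_{1})) f = -9x^6 - 108x^5 - 135x^4 - 184x^3 - 163x^2 - 89x - 31


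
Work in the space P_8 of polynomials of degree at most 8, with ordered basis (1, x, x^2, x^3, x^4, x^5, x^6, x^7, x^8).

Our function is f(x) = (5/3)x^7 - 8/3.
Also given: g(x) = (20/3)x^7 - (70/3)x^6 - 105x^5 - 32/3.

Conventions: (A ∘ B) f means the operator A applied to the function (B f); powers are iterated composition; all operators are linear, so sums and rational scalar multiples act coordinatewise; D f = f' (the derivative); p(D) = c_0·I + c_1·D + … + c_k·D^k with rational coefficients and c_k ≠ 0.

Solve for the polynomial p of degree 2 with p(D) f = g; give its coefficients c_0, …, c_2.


D^0 f = (5/3)x^7 - 8/3
D^1 f = (35/3)x^6
D^2 f = 70x^5
matching coefficients of g against c_0 f + c_1 Df + … from the top degree down determines the c_i
solution: c_0 = 4, c_1 = -2, c_2 = -3/2

p(D) = 4·I − 2·D − (3/2)·D^2, i.e. c_0 = 4, c_1 = -2, c_2 = -3/2


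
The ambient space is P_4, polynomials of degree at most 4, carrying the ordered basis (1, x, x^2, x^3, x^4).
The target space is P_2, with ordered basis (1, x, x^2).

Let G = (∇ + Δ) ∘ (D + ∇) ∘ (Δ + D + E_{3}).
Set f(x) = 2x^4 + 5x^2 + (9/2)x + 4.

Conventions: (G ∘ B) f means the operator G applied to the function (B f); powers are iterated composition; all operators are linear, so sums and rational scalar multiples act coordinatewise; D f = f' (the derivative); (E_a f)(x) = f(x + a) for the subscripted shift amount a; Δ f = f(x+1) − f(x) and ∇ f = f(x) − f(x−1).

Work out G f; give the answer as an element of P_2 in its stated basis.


the result is g(x) = 96x^2 + 912x + 808

Δ f = 8x^3 + 12x^2 + 18x + 23/2
D f = 8x^3 + 10x + 9/2
E_{3} f = 2x^4 + 24x^3 + 113x^2 + (501/2)x + 449/2
(Δ + D + E_{3}) f = 2x^4 + 40x^3 + 125x^2 + (557/2)x + 481/2
D (Δ + D + E_{3}) f = 8x^3 + 120x^2 + 250x + 557/2
∇ (Δ + D + E_{3}) f = 8x^3 + 108x^2 + 138x + 383/2
(D + ∇) (Δ + D + E_{3}) f = 16x^3 + 228x^2 + 388x + 470
∇ (D + ∇) (Δ + D + E_{3}) f = 48x^2 + 408x + 176
Δ (D + ∇) (Δ + D + E_{3}) f = 48x^2 + 504x + 632
(∇ + Δ) (D + ∇) (Δ + D + E_{3}) f = 96x^2 + 912x + 808


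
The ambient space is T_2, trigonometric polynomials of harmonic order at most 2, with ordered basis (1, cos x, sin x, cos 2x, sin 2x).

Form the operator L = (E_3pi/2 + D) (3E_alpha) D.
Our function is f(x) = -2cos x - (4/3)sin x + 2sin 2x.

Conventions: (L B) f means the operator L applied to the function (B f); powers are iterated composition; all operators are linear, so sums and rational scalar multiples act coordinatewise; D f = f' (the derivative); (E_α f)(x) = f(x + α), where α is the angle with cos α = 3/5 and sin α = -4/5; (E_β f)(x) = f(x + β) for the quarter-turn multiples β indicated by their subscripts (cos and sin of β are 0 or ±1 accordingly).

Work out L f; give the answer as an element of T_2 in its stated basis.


D f = -(4/3)cos x + 2sin x + 4cos 2x
E_alpha D f = -(12/5)cos x + (2/15)sin x - (28/25)cos 2x + (96/25)sin 2x
(3E_alpha) D f = -(36/5)cos x + (2/5)sin x - (84/25)cos 2x + (288/25)sin 2x
E_3pi/2 (3E_alpha) D f = -(2/5)cos x - (36/5)sin x + (84/25)cos 2x - (288/25)sin 2x
D (3E_alpha) D f = (2/5)cos x + (36/5)sin x + (576/25)cos 2x + (168/25)sin 2x
(E_3pi/2 + D) (3E_alpha) D f = (132/5)cos 2x - (24/5)sin 2x

the result is g(x) = (132/5)cos 2x - (24/5)sin 2x


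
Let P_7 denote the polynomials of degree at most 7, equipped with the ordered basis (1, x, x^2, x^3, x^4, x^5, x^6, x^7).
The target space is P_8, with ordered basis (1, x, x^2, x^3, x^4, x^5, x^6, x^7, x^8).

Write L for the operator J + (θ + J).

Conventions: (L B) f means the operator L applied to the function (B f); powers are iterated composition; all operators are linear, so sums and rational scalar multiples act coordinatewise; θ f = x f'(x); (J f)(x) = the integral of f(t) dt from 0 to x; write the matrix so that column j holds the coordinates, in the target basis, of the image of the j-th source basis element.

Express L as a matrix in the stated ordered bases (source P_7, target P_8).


image of 1: 2x
image of x: x^2 + x
image of x^2: (2/3)x^3 + 2x^2
image of x^3: (1/2)x^4 + 3x^3
image of x^4: (2/5)x^5 + 4x^4
image of x^5: (1/3)x^6 + 5x^5
image of x^6: (2/7)x^7 + 6x^6
image of x^7: (1/4)x^8 + 7x^7
each image's coordinates form column j of the matrix

the matrix is [[0, 0, 0, 0, 0, 0, 0, 0]; [2, 1, 0, 0, 0, 0, 0, 0]; [0, 1, 2, 0, 0, 0, 0, 0]; [0, 0, 2/3, 3, 0, 0, 0, 0]; [0, 0, 0, 1/2, 4, 0, 0, 0]; [0, 0, 0, 0, 2/5, 5, 0, 0]; [0, 0, 0, 0, 0, 1/3, 6, 0]; [0, 0, 0, 0, 0, 0, 2/7, 7]; [0, 0, 0, 0, 0, 0, 0, 1/4]] (rows listed top to bottom)


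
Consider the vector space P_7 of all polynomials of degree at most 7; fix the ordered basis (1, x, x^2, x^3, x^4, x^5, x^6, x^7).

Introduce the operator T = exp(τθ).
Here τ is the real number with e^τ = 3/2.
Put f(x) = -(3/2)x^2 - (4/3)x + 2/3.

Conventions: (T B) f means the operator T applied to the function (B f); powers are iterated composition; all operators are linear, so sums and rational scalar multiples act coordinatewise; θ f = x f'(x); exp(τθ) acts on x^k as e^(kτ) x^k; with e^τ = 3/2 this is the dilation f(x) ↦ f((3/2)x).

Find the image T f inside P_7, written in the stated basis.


the image equals g(x) = -(27/8)x^2 - 2x + 2/3

exp(τθ) x^k = e^(kτ) x^k; with e^τ = 3/2 this sends x^k to (3/2)^k x^k
x ↦ 3/2 x
x^2 ↦ 9/4 x^2
applying this coordinatewise to f: exp(τθ) f = -(27/8)x^2 - 2x + 2/3


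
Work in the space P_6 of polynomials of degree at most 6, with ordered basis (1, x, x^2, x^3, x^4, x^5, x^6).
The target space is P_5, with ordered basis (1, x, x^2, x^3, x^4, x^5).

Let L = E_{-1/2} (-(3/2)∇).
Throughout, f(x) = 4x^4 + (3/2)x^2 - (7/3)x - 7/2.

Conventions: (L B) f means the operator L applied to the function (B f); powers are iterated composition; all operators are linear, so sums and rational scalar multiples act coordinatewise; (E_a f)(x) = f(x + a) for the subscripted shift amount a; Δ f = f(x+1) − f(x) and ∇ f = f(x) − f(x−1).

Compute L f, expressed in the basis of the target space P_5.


the image equals g(x) = -24x^3 + 72x^2 - (165/2)x + 38

∇ f = 16x^3 - 24x^2 + 19x - 47/6
(-(3/2)∇) f = -24x^3 + 36x^2 - (57/2)x + 47/4
E_{-1/2} (-(3/2)∇) f = -24x^3 + 72x^2 - (165/2)x + 38


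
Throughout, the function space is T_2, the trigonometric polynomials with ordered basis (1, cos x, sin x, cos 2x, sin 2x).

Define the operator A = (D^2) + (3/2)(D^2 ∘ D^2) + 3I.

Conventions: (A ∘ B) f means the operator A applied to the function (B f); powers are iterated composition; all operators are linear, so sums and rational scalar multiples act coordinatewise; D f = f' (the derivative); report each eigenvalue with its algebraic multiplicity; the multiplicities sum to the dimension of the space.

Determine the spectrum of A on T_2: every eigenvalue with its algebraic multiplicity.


λ = 3 (multiplicity 1), λ = 7/2 (multiplicity 2), λ = 23 (multiplicity 2)

image of 1: 3
image of cos x: (7/2)cos x
image of sin x: (7/2)sin x
image of cos 2x: 23cos 2x
image of sin 2x: 23sin 2x
the matrix is diagonal; its diagonal is (3, 7/2, 7/2, 23, 23)
for a triangular matrix the eigenvalues are the diagonal entries, with algebraic multiplicity their repetition count


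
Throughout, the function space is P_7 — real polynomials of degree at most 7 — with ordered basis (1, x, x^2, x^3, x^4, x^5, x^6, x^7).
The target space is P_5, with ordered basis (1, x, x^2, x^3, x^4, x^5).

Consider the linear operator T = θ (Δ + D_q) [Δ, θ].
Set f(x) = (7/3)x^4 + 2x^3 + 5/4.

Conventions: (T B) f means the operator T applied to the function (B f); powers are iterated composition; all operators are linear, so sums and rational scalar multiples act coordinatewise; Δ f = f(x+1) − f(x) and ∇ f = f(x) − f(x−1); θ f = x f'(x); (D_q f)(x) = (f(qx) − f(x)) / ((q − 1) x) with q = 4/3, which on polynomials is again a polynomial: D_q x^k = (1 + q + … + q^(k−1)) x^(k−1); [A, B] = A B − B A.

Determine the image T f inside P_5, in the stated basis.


the result is g(x) = (3584/27)x^2 + (526/3)x

θ f = (28/3)x^4 + 6x^3
Δ θ f = (112/3)x^3 + 74x^2 + (166/3)x + 46/3
Δ f = (28/3)x^3 + 20x^2 + (46/3)x + 13/3
θ Δ f = 28x^3 + 40x^2 + (46/3)x
[Δ, θ] f = (28/3)x^3 + 34x^2 + 40x + 46/3
Δ [Δ, θ] f = 28x^2 + 96x + 250/3
D_q [Δ, θ] f = (1036/27)x^2 + (238/3)x + 40
(Δ + D_q) [Δ, θ] f = (1792/27)x^2 + (526/3)x + 370/3
θ (Δ + D_q) [Δ, θ] f = (3584/27)x^2 + (526/3)x


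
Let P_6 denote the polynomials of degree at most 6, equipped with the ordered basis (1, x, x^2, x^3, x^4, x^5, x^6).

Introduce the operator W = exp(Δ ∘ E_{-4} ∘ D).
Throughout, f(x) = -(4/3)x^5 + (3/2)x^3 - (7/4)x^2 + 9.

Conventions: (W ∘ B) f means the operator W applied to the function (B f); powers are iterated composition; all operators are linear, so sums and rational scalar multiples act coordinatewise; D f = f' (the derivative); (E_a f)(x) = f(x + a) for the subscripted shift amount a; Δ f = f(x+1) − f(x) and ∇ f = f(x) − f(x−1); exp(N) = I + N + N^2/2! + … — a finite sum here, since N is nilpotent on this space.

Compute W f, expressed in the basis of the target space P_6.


the image equals g(x) = -(4/3)x^5 - (151/6)x^3 + (1113/4)x^2 - (3173/3)x + 5102/3

order-1 term: -(80/3)x^3 + 280x^2 - (2933/3)x + 3395/3
order-2 term: -80x + 560
the series for exp(Δ ∘ E_{-4} ∘ D) f terminates at order 2
exp(Δ ∘ E_{-4} ∘ D) f = -(4/3)x^5 - (151/6)x^3 + (1113/4)x^2 - (3173/3)x + 5102/3


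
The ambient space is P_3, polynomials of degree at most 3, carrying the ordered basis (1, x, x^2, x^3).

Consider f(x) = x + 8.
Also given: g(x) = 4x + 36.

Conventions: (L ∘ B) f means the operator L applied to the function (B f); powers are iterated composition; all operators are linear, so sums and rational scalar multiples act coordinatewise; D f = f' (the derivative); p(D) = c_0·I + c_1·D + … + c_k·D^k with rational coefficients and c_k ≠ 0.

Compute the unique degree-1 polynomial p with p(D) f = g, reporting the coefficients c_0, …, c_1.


D^0 f = x + 8
D^1 f = 1
matching coefficients of g against c_0 f + c_1 Df + … from the top degree down determines the c_i
solution: c_0 = 4, c_1 = 4

p(D) = 4·I + 4·D, i.e. c_0 = 4, c_1 = 4


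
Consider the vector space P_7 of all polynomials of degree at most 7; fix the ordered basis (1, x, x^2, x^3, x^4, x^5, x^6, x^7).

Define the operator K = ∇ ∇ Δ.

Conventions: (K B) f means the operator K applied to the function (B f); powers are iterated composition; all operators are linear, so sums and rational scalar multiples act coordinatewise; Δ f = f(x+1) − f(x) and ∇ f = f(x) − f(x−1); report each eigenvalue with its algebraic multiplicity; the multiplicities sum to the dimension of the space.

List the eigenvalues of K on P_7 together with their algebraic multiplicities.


λ = 0 (multiplicity 8)

image of 1: 0
image of x: 0
image of x^2: 0
image of x^3: 6
image of x^4: 24x - 12
image of x^5: 60x^2 - 60x + 30
image of x^6: 120x^3 - 180x^2 + 180x - 60
image of x^7: 210x^4 - 420x^3 + 630x^2 - 420x + 126
the matrix is upper triangular; its diagonal is (0, 0, 0, 0, 0, 0, 0, 0)
for a triangular matrix the eigenvalues are the diagonal entries, with algebraic multiplicity their repetition count


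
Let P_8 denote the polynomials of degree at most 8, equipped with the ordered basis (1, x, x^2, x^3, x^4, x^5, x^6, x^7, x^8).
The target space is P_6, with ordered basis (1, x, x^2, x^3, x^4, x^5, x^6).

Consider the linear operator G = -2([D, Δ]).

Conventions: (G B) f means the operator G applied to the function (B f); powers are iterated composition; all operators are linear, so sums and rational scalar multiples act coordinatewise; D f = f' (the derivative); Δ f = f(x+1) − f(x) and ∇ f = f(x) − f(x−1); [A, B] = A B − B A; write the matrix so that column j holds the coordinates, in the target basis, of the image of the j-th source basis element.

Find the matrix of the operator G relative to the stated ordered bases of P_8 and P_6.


the matrix is [[0, 0, 0, 0, 0, 0, 0, 0, 0]; [0, 0, 0, 0, 0, 0, 0, 0, 0]; [0, 0, 0, 0, 0, 0, 0, 0, 0]; [0, 0, 0, 0, 0, 0, 0, 0, 0]; [0, 0, 0, 0, 0, 0, 0, 0, 0]; [0, 0, 0, 0, 0, 0, 0, 0, 0]; [0, 0, 0, 0, 0, 0, 0, 0, 0]] (rows listed top to bottom)

image of 1: 0
image of x: 0
image of x^2: 0
image of x^3: 0
image of x^4: 0
image of x^5: 0
image of x^6: 0
image of x^7: 0
image of x^8: 0
each image's coordinates form column j of the matrix


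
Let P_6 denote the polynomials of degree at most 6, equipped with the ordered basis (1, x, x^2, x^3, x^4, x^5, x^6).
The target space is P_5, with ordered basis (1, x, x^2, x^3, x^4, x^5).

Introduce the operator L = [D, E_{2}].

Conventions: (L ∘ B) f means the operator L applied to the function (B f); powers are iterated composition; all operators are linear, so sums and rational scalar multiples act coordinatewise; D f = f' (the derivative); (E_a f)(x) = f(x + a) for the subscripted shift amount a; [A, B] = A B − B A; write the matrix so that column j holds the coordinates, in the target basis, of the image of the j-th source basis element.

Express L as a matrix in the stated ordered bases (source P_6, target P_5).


the matrix is [[0, 0, 0, 0, 0, 0, 0]; [0, 0, 0, 0, 0, 0, 0]; [0, 0, 0, 0, 0, 0, 0]; [0, 0, 0, 0, 0, 0, 0]; [0, 0, 0, 0, 0, 0, 0]; [0, 0, 0, 0, 0, 0, 0]] (rows listed top to bottom)

image of 1: 0
image of x: 0
image of x^2: 0
image of x^3: 0
image of x^4: 0
image of x^5: 0
image of x^6: 0
each image's coordinates form column j of the matrix


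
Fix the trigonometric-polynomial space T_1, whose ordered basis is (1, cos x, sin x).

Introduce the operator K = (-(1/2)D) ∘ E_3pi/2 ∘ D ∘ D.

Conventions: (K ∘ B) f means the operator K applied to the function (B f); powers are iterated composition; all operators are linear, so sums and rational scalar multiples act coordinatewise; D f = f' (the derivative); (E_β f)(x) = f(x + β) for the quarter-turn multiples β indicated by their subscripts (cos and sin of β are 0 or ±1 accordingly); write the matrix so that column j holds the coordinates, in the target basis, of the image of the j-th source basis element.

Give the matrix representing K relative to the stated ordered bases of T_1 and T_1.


image of 1: 0
image of cos x: (1/2)cos x
image of sin x: (1/2)sin x
each image's coordinates form column j of the matrix

the matrix is [[0, 0, 0]; [0, 1/2, 0]; [0, 0, 1/2]] (rows listed top to bottom)


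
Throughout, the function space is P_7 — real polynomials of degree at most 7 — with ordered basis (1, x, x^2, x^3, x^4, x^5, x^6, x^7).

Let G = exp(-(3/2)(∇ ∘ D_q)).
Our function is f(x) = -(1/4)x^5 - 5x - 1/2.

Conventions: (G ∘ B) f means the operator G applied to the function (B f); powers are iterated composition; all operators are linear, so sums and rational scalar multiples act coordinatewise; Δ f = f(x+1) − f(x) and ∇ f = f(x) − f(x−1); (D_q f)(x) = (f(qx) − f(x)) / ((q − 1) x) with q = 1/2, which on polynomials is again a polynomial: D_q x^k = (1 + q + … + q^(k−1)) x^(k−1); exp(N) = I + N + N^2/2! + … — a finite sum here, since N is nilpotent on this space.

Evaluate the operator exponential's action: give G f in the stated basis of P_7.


the image equals g(x) = -(1/4)x^5 + (93/32)x^3 - (279/64)x^2 - (2489/256)x + 959/128

order-1 term: (93/32)x^3 - (279/64)x^2 + (93/32)x - 93/128
order-2 term: -(1953/256)x + 279/32
the series for exp(-(3/2)(∇ ∘ D_q)) f terminates at order 2
exp(-(3/2)(∇ ∘ D_q)) f = -(1/4)x^5 + (93/32)x^3 - (279/64)x^2 - (2489/256)x + 959/128


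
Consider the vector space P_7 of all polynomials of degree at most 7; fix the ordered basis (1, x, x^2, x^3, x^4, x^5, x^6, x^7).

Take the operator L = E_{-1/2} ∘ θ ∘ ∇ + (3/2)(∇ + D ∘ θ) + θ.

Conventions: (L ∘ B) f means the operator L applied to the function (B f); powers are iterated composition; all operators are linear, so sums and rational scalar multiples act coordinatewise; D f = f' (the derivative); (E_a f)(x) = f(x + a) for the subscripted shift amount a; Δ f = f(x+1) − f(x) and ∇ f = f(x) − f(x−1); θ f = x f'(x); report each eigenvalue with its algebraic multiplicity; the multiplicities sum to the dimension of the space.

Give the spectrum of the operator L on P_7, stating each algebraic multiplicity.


image of 1: 0
image of x: x + 3
image of x^2: 2x^2 + 11x - 5/2
image of x^3: 3x^3 + 24x^2 - (27/2)x + 9/2
image of x^4: 4x^4 + 42x^3 - 39x^2 + 31x - 8
image of x^5: 5x^5 + 65x^4 - 85x^3 + 110x^2 - 65x + 14
image of x^6: 6x^6 + 93x^5 - (315/2)x^4 + 285x^3 - 270x^2 + (1035/8)x - 387/16
image of x^7: 7x^7 + 126x^6 - (525/2)x^5 + (1225/2)x^4 - 805x^3 + (4893/8)x^2 - (3983/16)x + 661/16
the matrix is upper triangular; its diagonal is (0, 1, 2, 3, 4, 5, 6, 7)
for a triangular matrix the eigenvalues are the diagonal entries, with algebraic multiplicity their repetition count

λ = 0 (multiplicity 1), λ = 1 (multiplicity 1), λ = 2 (multiplicity 1), λ = 3 (multiplicity 1), λ = 4 (multiplicity 1), λ = 5 (multiplicity 1), λ = 6 (multiplicity 1), λ = 7 (multiplicity 1)


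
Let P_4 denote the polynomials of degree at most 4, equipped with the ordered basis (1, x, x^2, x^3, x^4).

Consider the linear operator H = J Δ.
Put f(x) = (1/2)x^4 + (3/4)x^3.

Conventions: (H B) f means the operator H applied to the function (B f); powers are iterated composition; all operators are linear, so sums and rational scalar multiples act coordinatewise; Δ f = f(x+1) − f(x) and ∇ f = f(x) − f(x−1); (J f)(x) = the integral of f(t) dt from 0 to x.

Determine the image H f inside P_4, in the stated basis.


the result is g(x) = (1/2)x^4 + (7/4)x^3 + (17/8)x^2 + (5/4)x

Δ f = 2x^3 + (21/4)x^2 + (17/4)x + 5/4
J Δ f = (1/2)x^4 + (7/4)x^3 + (17/8)x^2 + (5/4)x


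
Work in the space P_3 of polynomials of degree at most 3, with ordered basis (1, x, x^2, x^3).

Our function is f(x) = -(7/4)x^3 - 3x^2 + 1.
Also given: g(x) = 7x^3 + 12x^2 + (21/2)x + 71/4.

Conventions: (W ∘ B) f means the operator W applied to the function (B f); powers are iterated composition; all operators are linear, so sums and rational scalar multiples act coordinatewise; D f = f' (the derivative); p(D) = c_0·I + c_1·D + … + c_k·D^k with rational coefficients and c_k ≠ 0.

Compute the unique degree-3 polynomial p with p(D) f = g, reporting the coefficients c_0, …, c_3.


D^0 f = -(7/4)x^3 - 3x^2 + 1
D^1 f = -(21/4)x^2 - 6x
D^2 f = -(21/2)x - 6
D^3 f = -21/2
matching coefficients of g against c_0 f + c_1 Df + … from the top degree down determines the c_i
solution: c_0 = -4, c_1 = 0, c_2 = -1, c_3 = -3/2

p(D) = -4·I − D^2 − (3/2)·D^3, i.e. c_0 = -4, c_1 = 0, c_2 = -1, c_3 = -3/2


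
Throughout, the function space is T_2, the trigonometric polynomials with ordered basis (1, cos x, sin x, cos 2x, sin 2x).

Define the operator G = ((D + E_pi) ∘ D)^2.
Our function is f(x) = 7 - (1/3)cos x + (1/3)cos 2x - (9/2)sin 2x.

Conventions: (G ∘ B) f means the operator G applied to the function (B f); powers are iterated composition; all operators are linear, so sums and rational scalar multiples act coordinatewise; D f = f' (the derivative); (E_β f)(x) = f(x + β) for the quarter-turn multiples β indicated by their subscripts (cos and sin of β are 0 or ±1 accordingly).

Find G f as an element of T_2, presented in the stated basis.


the result is g(x) = (2/3)sin x + 76cos 2x - (146/3)sin 2x

D f = (1/3)sin x - 9cos 2x - (2/3)sin 2x
D D f = (1/3)cos x - (4/3)cos 2x + 18sin 2x
E_pi D f = -(1/3)sin x - 9cos 2x - (2/3)sin 2x
(D + E_pi) D f = (1/3)cos x - (1/3)sin x - (31/3)cos 2x + (52/3)sin 2x
D ((D + E_pi) ∘ D) f = -(1/3)cos x - (1/3)sin x + (104/3)cos 2x + (62/3)sin 2x
D D ((D + E_pi) ∘ D) f = -(1/3)cos x + (1/3)sin x + (124/3)cos 2x - (208/3)sin 2x
E_pi D ((D + E_pi) ∘ D) f = (1/3)cos x + (1/3)sin x + (104/3)cos 2x + (62/3)sin 2x
(D + E_pi) D ((D + E_pi) ∘ D) f = (2/3)sin x + 76cos 2x - (146/3)sin 2x


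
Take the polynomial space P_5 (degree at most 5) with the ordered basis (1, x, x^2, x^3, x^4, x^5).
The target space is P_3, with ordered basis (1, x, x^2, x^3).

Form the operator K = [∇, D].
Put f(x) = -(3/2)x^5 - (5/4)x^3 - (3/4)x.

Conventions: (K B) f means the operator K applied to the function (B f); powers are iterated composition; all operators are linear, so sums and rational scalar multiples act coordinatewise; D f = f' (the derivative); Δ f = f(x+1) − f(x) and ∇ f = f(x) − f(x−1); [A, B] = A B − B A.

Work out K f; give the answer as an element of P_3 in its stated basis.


g(x) = 0

D f = -(15/2)x^4 - (15/4)x^2 - 3/4
∇ D f = -30x^3 + 45x^2 - (75/2)x + 45/4
∇ f = -(15/2)x^4 + 15x^3 - (75/4)x^2 + (45/4)x - 7/2
D ∇ f = -30x^3 + 45x^2 - (75/2)x + 45/4
[∇, D] f = 0


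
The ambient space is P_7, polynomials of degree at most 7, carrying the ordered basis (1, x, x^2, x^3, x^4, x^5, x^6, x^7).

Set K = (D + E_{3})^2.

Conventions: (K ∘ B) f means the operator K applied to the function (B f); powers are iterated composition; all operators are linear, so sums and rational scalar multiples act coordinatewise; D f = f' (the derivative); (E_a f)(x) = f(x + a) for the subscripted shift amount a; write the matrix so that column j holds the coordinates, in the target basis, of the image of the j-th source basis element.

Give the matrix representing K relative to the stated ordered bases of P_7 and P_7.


the matrix is [[1, 8, 50, 270, 1512, 8586, 49572, 290142]; [0, 1, 16, 150, 1080, 7560, 51516, 347004]; [0, 0, 1, 24, 300, 2700, 22680, 180306]; [0, 0, 0, 1, 32, 500, 5400, 52920]; [0, 0, 0, 0, 1, 40, 750, 9450]; [0, 0, 0, 0, 0, 1, 48, 1050]; [0, 0, 0, 0, 0, 0, 1, 56]; [0, 0, 0, 0, 0, 0, 0, 1]] (rows listed top to bottom)

image of 1: 1
image of x: x + 8
image of x^2: x^2 + 16x + 50
image of x^3: x^3 + 24x^2 + 150x + 270
image of x^4: x^4 + 32x^3 + 300x^2 + 1080x + 1512
image of x^5: x^5 + 40x^4 + 500x^3 + 2700x^2 + 7560x + 8586
image of x^6: x^6 + 48x^5 + 750x^4 + 5400x^3 + 22680x^2 + 51516x + 49572
image of x^7: x^7 + 56x^6 + 1050x^5 + 9450x^4 + 52920x^3 + 180306x^2 + 347004x + 290142
each image's coordinates form column j of the matrix


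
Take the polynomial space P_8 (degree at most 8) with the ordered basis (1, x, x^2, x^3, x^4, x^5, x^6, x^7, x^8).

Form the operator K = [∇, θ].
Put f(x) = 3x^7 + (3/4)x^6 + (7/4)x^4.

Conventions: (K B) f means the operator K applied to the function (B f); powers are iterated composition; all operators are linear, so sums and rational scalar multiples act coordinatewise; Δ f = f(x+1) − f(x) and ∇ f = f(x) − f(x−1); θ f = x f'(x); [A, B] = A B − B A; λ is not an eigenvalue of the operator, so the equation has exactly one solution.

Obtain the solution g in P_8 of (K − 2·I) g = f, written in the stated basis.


g(x) = -(3/2)x^7 - (45/8)x^6 + (117/8)x^5 + (661/16)x^4 - (1019/8)x^3 - (2073/16)x^2 + (4821/16)x + 1751/32

write g with unknown coordinates in the stated basis and equate coefficients in (K − 2·I) g = f
solving from the highest basis element down gives g = -(3/2)x^7 - (45/8)x^6 + (117/8)x^5 + (661/16)x^4 - (1019/8)x^3 - (2073/16)x^2 + (4821/16)x + 1751/32
check: K g = -(21/2)x^6 + (117/4)x^5 + (675/8)x^4 - (1019/4)x^3 - (2073/8)x^2 + (4821/8)x + 1751/16
so K g − 2·g = 3x^7 + (3/4)x^6 + (7/4)x^4 = f ✓


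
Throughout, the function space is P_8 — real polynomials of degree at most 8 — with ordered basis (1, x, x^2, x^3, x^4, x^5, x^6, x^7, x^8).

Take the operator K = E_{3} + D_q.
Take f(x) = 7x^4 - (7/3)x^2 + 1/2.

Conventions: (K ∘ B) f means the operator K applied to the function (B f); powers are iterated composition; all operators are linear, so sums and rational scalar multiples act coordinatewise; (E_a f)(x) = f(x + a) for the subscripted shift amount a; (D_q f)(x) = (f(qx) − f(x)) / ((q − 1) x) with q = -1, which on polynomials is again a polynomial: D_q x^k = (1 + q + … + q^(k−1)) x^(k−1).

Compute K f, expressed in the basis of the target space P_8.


E_{3} f = 7x^4 + 84x^3 + (1127/3)x^2 + 742x + 1093/2
D_q f = 0
(E_{3} + D_q) f = 7x^4 + 84x^3 + (1127/3)x^2 + 742x + 1093/2

g(x) = 7x^4 + 84x^3 + (1127/3)x^2 + 742x + 1093/2


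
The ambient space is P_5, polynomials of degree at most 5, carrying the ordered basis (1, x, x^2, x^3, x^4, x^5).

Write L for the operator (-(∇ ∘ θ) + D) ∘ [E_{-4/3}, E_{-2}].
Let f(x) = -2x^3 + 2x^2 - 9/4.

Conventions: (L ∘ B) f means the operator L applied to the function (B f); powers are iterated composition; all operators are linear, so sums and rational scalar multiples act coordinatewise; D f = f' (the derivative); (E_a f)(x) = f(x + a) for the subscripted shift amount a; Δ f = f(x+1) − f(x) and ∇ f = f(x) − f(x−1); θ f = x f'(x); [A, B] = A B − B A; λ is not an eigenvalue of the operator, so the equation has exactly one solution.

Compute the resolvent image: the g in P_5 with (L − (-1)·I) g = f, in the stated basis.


write g with unknown coordinates in the stated basis and equate coefficients in (L − (-1)·I) g = f
solving from the highest basis element down gives g = -2x^3 + 2x^2 - 9/4
check: L g = 0
so L g − (-1)·g = -2x^3 + 2x^2 - 9/4 = f ✓

the result is g(x) = -2x^3 + 2x^2 - 9/4


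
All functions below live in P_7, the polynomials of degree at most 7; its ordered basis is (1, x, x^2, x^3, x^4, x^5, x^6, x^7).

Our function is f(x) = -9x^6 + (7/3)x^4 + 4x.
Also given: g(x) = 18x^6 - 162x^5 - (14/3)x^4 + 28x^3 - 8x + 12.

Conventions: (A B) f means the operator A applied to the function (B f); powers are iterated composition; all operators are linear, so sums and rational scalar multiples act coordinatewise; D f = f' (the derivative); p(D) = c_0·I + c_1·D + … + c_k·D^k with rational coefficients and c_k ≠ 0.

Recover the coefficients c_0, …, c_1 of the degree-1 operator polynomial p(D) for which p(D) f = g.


c_0 = -2, c_1 = 3

D^0 f = -9x^6 + (7/3)x^4 + 4x
D^1 f = -54x^5 + (28/3)x^3 + 4
matching coefficients of g against c_0 f + c_1 Df + … from the top degree down determines the c_i
solution: c_0 = -2, c_1 = 3


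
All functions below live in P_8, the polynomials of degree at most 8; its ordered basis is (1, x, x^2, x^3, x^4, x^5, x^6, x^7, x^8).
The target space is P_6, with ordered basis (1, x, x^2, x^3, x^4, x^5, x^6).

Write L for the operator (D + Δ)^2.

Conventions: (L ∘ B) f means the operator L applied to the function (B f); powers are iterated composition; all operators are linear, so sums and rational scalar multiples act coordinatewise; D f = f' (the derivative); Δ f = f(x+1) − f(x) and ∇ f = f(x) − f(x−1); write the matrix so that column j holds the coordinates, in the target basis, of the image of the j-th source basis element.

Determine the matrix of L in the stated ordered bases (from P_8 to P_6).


image of 1: 0
image of x: 0
image of x^2: 8
image of x^3: 24x + 12
image of x^4: 48x^2 + 48x + 22
image of x^5: 80x^3 + 120x^2 + 110x + 40
image of x^6: 120x^4 + 240x^3 + 330x^2 + 240x + 74
image of x^7: 168x^5 + 420x^4 + 770x^3 + 840x^2 + 518x + 140
image of x^8: 224x^6 + 672x^5 + 1540x^4 + 2240x^3 + 2072x^2 + 1120x + 270
each image's coordinates form column j of the matrix

the matrix is [[0, 0, 8, 12, 22, 40, 74, 140, 270]; [0, 0, 0, 24, 48, 110, 240, 518, 1120]; [0, 0, 0, 0, 48, 120, 330, 840, 2072]; [0, 0, 0, 0, 0, 80, 240, 770, 2240]; [0, 0, 0, 0, 0, 0, 120, 420, 1540]; [0, 0, 0, 0, 0, 0, 0, 168, 672]; [0, 0, 0, 0, 0, 0, 0, 0, 224]] (rows listed top to bottom)


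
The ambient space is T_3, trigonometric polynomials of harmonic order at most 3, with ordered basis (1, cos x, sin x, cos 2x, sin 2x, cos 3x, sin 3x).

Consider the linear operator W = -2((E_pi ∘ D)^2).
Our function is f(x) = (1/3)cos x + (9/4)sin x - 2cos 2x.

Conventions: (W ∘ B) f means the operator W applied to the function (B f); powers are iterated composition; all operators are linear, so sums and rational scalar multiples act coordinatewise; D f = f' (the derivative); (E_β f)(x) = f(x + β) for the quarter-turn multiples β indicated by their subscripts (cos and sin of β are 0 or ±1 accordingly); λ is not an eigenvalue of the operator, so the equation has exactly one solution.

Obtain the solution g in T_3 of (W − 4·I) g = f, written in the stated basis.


the result is g(x) = -(1/6)cos x - (9/8)sin x - (1/2)cos 2x

write g with unknown coordinates in the stated basis and equate coefficients in (W − 4·I) g = f
solving from the highest basis element down gives g = -(1/6)cos x - (9/8)sin x - (1/2)cos 2x
check: W g = -(1/3)cos x - (9/4)sin x - 4cos 2x
so W g − 4·g = (1/3)cos x + (9/4)sin x - 2cos 2x = f ✓


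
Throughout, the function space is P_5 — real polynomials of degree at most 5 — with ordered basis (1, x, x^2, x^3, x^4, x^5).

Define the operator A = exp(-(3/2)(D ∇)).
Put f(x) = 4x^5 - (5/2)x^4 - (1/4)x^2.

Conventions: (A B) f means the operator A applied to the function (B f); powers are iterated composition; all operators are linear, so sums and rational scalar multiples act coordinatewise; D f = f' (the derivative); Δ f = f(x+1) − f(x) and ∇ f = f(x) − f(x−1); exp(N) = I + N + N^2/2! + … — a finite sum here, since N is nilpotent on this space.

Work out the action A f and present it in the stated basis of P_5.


the image equals g(x) = 4x^5 - (5/2)x^4 - 120x^3 + (899/4)x^2 + 375x - 2247/4

order-1 term: -120x^3 + 225x^2 - 165x + 183/4
order-2 term: 540x - 1215/2
the series for exp(-(3/2)(D ∇)) f terminates at order 2
exp(-(3/2)(D ∇)) f = 4x^5 - (5/2)x^4 - 120x^3 + (899/4)x^2 + 375x - 2247/4


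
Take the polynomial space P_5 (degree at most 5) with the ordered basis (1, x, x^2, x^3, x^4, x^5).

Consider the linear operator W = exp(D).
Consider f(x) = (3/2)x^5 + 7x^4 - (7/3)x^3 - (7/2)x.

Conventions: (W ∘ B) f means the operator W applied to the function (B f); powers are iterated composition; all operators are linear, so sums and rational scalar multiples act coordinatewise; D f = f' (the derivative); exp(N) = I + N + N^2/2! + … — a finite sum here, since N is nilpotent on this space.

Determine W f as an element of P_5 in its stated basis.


order-1 term: (15/2)x^4 + 28x^3 - 7x^2 - 7/2
order-2 term: 15x^3 + 42x^2 - 7x
order-3 term: 15x^2 + 28x - 7/3
order-4 term: (15/2)x + 7
order-5 term: 3/2
the series for exp(D) f terminates at order 5
exp(D) f = (3/2)x^5 + (29/2)x^4 + (122/3)x^3 + 50x^2 + 25x + 8/3

the result is g(x) = (3/2)x^5 + (29/2)x^4 + (122/3)x^3 + 50x^2 + 25x + 8/3


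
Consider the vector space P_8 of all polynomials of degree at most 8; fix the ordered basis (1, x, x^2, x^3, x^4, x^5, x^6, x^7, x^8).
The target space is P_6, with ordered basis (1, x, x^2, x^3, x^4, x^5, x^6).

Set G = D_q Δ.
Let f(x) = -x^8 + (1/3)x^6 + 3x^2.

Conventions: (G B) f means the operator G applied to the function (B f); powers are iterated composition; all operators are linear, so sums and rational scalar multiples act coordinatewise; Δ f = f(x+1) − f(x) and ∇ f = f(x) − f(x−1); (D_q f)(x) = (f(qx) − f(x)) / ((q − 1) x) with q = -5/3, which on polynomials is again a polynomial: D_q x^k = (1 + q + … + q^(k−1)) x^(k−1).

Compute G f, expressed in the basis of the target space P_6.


g(x) = -(80312/729)x^6 + (52136/243)x^5 - (842/3)x^4 + (4420/27)x^3 - (2812/27)x^2 + (46/3)x

Δ f = -8x^7 - 28x^6 - 54x^5 - 65x^4 - (148/3)x^3 - 23x^2 + 7/3
D_q Δ f = -(80312/729)x^6 + (52136/243)x^5 - (842/3)x^4 + (4420/27)x^3 - (2812/27)x^2 + (46/3)x


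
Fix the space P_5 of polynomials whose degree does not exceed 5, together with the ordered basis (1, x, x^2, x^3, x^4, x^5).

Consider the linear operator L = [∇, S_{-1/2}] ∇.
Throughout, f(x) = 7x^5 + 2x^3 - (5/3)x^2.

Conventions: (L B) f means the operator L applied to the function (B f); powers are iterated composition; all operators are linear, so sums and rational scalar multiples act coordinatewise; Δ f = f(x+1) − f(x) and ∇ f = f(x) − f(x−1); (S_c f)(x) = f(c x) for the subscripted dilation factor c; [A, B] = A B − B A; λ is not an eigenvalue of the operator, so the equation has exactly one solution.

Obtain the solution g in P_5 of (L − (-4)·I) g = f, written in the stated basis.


the result is g(x) = (7/4)x^5 - (73/64)x^3 - (2995/384)x^2 - (7743/512)x - 17879/1024

write g with unknown coordinates in the stated basis and equate coefficients in (L − (-4)·I) g = f
solving from the highest basis element down gives g = (7/4)x^5 - (73/64)x^3 - (2995/384)x^2 - (7743/512)x - 17879/1024
check: L g = (105/16)x^3 + (945/32)x^2 + (7743/128)x + 17879/256
so L g − (-4)·g = 7x^5 + 2x^3 - (5/3)x^2 = f ✓


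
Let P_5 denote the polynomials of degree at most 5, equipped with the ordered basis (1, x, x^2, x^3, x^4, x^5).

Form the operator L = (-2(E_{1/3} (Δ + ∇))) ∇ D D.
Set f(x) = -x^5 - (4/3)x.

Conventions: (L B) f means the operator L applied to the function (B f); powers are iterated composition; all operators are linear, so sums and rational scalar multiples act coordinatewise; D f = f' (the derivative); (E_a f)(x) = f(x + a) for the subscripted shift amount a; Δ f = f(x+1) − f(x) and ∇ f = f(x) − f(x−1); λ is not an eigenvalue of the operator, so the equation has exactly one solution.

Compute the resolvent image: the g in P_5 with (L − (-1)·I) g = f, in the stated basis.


the image equals g(x) = -x^5 - (1444/3)x + 80

write g with unknown coordinates in the stated basis and equate coefficients in (L − (-1)·I) g = f
solving from the highest basis element down gives g = -x^5 - (1444/3)x + 80
check: L g = 480x - 80
so L g − (-1)·g = -x^5 - (4/3)x = f ✓


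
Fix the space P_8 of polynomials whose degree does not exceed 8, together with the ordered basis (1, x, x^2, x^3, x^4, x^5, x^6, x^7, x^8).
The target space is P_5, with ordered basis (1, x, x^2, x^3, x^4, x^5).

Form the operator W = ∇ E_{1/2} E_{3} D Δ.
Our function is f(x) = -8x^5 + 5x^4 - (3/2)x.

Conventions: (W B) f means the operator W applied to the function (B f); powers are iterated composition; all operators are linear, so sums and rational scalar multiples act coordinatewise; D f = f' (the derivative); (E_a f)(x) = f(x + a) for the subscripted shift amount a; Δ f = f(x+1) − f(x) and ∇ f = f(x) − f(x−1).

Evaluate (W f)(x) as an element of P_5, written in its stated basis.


Δ f = -40x^4 - 60x^3 - 50x^2 - 20x - 9/2
D Δ f = -160x^3 - 180x^2 - 100x - 20
E_{3} D Δ f = -160x^3 - 1620x^2 - 5500x - 6260
E_{1/2} E_{3} D Δ f = -160x^3 - 1860x^2 - 7240x - 9435
∇ E_{1/2} E_{3} D Δ f = -480x^2 - 3240x - 5540

the result is g(x) = -480x^2 - 3240x - 5540


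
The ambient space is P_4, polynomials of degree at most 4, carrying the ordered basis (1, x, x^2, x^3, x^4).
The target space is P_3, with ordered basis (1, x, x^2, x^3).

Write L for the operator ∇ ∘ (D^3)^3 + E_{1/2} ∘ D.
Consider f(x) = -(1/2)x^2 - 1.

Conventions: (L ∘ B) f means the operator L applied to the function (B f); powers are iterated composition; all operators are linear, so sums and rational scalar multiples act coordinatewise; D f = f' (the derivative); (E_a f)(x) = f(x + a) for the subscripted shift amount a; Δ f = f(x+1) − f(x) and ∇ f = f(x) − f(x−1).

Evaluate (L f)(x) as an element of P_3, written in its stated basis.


the image equals g(x) = -x - 1/2

D f = -x
D D f = -1
D D D f = 0
D D^3 f = 0
D D D^3 f = 0
D D D D^3 f = 0
D D^3 D^3 f = 0
D D D^3 D^3 f = 0
D D D D^3 D^3 f = 0
∇ (D^3)^3 f = 0
D f = -x
E_{1/2} D f = -x - 1/2
(∇ ∘ (D^3)^3 + E_{1/2} ∘ D) f = -x - 1/2


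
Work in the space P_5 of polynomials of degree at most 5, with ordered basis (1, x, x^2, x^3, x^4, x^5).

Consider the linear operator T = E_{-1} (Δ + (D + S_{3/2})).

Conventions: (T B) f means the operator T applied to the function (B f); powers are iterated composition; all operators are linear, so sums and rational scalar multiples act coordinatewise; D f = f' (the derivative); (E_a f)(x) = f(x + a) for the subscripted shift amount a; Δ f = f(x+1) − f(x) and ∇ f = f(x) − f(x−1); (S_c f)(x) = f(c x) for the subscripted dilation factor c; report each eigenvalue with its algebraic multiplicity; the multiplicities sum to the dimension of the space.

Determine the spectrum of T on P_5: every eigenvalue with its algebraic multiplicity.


image of 1: 1
image of x: (3/2)x + 1/2
image of x^2: (9/4)x^2 - (1/2)x - 3/4
image of x^3: (27/8)x^3 - (33/8)x^2 + (9/8)x + 5/8
image of x^4: (81/16)x^4 - (49/4)x^3 + (99/8)x^2 - (17/4)x + 1/16
image of x^5: (243/32)x^5 - (895/32)x^4 + (735/16)x^3 - (575/16)x^2 + (415/32)x - 51/32
the matrix is upper triangular; its diagonal is (1, 3/2, 9/4, 27/8, 81/16, 243/32)
for a triangular matrix the eigenvalues are the diagonal entries, with algebraic multiplicity their repetition count

λ = 1 (multiplicity 1), λ = 3/2 (multiplicity 1), λ = 9/4 (multiplicity 1), λ = 27/8 (multiplicity 1), λ = 81/16 (multiplicity 1), λ = 243/32 (multiplicity 1)
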